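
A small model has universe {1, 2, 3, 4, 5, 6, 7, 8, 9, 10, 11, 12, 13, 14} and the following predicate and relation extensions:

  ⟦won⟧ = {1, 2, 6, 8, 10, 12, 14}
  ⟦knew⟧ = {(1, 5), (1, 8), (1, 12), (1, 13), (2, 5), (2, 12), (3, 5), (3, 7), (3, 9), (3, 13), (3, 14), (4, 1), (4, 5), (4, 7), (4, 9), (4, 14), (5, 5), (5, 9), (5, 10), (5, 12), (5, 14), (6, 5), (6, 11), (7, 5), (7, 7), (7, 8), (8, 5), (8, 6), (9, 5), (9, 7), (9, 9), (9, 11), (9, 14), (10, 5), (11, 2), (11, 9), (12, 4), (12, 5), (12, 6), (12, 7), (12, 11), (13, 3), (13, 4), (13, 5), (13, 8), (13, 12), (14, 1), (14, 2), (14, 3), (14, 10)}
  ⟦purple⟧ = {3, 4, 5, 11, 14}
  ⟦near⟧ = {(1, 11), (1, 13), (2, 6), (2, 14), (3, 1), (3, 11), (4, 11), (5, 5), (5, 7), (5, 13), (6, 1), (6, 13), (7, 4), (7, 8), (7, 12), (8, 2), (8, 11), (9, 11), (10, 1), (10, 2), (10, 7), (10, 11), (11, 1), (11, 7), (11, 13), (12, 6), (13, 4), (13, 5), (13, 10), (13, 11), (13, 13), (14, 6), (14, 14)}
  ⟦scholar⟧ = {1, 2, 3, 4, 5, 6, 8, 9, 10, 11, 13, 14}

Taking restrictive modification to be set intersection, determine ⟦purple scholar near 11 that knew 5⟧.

{3, 4}

⟦near 11⟧ = {x : ⟨x, 11⟩ ∈ ⟦near⟧} = {1, 3, 4, 8, 9, 10, 13}
⟦that knew 5⟧ = {x : ⟨x, 5⟩ ∈ ⟦knew⟧} = {1, 2, 3, 4, 5, 6, 7, 8, 9, 10, 12, 13}
⟦scholar⟧ = {1, 2, 3, 4, 5, 6, 8, 9, 10, 11, 13, 14}
… ∩ ⟦near 11⟧ = {1, 2, 3, 4, 5, 6, 8, 9, 10, 11, 13, 14} ∩ {1, 3, 4, 8, 9, 10, 13} = {1, 3, 4, 8, 9, 10, 13}
… ∩ ⟦that knew 5⟧ = {1, 3, 4, 8, 9, 10, 13} ∩ {1, 2, 3, 4, 5, 6, 7, 8, 9, 10, 12, 13} = {1, 3, 4, 8, 9, 10, 13}
… ∩ ⟦purple⟧ = {1, 3, 4, 8, 9, 10, 13} ∩ {3, 4, 5, 11, 14} = {3, 4}
So ⟦purple scholar near 11 that knew 5⟧ = {3, 4}.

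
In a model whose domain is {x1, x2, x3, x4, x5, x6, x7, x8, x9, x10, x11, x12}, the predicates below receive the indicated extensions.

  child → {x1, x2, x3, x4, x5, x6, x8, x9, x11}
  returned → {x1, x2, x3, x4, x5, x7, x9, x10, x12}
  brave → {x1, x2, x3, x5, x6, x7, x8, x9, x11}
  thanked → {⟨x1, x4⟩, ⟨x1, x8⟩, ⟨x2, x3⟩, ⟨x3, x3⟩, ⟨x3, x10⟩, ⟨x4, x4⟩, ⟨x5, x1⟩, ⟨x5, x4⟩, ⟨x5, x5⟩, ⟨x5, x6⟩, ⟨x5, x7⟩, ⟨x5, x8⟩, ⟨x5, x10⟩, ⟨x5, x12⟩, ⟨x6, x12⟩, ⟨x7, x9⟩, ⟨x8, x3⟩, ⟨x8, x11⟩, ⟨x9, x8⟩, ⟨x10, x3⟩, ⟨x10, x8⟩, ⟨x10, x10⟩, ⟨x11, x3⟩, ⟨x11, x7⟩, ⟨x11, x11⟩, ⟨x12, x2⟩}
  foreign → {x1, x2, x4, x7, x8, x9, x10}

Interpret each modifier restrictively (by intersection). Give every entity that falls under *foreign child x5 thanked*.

{x1, x4, x8}

⟦x5 thanked⟧ = {x : ⟨x5, x⟩ ∈ ⟦thanked⟧} = {x1, x4, x5, x6, x7, x8, x10, x12}
⟦child⟧ = {x1, x2, x3, x4, x5, x6, x8, x9, x11}
… ∩ ⟦x5 thanked⟧ = {x1, x2, x3, x4, x5, x6, x8, x9, x11} ∩ {x1, x4, x5, x6, x7, x8, x10, x12} = {x1, x4, x5, x6, x8}
… ∩ ⟦foreign⟧ = {x1, x4, x5, x6, x8} ∩ {x1, x2, x4, x7, x8, x9, x10} = {x1, x4, x8}
So ⟦foreign child x5 thanked⟧ = {x1, x4, x8}.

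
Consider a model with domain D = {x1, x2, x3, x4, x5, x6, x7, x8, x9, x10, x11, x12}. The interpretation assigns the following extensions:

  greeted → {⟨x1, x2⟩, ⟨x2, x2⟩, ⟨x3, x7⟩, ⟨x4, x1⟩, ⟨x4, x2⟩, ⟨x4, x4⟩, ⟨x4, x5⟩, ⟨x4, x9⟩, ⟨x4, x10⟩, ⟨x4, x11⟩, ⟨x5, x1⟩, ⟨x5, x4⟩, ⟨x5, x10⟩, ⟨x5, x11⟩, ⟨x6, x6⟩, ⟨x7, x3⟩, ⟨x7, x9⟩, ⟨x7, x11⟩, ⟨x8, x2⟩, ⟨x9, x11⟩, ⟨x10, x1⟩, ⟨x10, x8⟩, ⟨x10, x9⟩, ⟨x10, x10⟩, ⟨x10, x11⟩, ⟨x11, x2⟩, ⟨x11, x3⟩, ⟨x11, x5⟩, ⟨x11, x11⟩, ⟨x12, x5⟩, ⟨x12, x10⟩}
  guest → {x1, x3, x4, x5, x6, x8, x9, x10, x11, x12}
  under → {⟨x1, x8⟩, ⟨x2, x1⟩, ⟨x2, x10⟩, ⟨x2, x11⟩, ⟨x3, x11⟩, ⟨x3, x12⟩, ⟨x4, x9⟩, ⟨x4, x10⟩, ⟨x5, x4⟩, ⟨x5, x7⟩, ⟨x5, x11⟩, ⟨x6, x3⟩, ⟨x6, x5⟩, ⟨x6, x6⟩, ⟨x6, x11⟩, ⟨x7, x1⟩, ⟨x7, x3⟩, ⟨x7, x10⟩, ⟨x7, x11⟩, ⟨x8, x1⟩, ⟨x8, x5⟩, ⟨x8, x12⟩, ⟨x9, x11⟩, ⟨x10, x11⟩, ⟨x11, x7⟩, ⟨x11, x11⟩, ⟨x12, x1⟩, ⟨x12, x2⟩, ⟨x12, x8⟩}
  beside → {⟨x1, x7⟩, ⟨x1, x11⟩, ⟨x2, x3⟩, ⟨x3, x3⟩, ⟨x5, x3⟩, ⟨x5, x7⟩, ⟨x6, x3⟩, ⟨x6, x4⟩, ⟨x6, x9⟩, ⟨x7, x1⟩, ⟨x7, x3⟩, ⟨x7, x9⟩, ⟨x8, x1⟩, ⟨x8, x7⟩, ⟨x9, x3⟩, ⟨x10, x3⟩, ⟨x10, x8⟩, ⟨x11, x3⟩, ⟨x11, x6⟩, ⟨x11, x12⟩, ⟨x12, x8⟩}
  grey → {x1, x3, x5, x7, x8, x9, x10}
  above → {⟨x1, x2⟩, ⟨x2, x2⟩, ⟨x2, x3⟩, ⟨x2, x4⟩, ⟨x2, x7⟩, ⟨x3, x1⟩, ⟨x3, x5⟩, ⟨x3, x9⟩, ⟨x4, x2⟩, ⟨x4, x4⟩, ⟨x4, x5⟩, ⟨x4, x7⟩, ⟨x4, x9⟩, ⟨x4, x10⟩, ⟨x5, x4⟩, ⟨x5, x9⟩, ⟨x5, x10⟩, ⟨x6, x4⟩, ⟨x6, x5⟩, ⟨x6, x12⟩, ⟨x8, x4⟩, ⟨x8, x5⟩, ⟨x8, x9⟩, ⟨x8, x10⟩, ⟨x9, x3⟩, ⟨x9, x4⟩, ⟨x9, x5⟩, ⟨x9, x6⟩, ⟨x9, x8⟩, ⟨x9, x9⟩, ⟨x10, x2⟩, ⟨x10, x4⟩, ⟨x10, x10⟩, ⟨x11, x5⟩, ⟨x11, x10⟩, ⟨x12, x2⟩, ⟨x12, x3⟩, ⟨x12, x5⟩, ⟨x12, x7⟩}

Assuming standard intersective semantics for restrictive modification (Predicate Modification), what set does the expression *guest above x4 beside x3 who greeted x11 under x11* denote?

{x5, x9, x10}

⟦above x4⟧ = {x : ⟨x, x4⟩ ∈ ⟦above⟧} = {x2, x4, x5, x6, x8, x9, x10}
⟦beside x3⟧ = {x : ⟨x, x3⟩ ∈ ⟦beside⟧} = {x2, x3, x5, x6, x7, x9, x10, x11}
⟦who greeted x11⟧ = {x : ⟨x, x11⟩ ∈ ⟦greeted⟧} = {x4, x5, x7, x9, x10, x11}
⟦under x11⟧ = {x : ⟨x, x11⟩ ∈ ⟦under⟧} = {x2, x3, x5, x6, x7, x9, x10, x11}
⟦guest⟧ = {x1, x3, x4, x5, x6, x8, x9, x10, x11, x12}
… ∩ ⟦above x4⟧ = {x1, x3, x4, x5, x6, x8, x9, x10, x11, x12} ∩ {x2, x4, x5, x6, x8, x9, x10} = {x4, x5, x6, x8, x9, x10}
… ∩ ⟦beside x3⟧ = {x4, x5, x6, x8, x9, x10} ∩ {x2, x3, x5, x6, x7, x9, x10, x11} = {x5, x6, x9, x10}
… ∩ ⟦who greeted x11⟧ = {x5, x6, x9, x10} ∩ {x4, x5, x7, x9, x10, x11} = {x5, x9, x10}
… ∩ ⟦under x11⟧ = {x5, x9, x10} ∩ {x2, x3, x5, x6, x7, x9, x10, x11} = {x5, x9, x10}
So ⟦guest above x4 beside x3 who greeted x11 under x11⟧ = {x5, x9, x10}.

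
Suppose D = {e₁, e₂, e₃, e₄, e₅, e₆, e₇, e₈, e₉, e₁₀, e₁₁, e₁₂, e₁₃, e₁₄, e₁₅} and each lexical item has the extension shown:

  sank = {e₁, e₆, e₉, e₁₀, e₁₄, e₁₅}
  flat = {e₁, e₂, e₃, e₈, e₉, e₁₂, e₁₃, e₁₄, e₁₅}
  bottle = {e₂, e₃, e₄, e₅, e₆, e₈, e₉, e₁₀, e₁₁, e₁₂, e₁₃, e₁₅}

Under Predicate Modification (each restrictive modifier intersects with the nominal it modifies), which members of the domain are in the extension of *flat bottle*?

{e₂, e₃, e₈, e₉, e₁₂, e₁₃, e₁₅}

⟦bottle⟧ = {e₂, e₃, e₄, e₅, e₆, e₈, e₉, e₁₀, e₁₁, e₁₂, e₁₃, e₁₅}
… ∩ ⟦flat⟧ = {e₂, e₃, e₄, e₅, e₆, e₈, e₉, e₁₀, e₁₁, e₁₂, e₁₃, e₁₅} ∩ {e₁, e₂, e₃, e₈, e₉, e₁₂, e₁₃, e₁₄, e₁₅} = {e₂, e₃, e₈, e₉, e₁₂, e₁₃, e₁₅}
So ⟦flat bottle⟧ = {e₂, e₃, e₈, e₉, e₁₂, e₁₃, e₁₅}.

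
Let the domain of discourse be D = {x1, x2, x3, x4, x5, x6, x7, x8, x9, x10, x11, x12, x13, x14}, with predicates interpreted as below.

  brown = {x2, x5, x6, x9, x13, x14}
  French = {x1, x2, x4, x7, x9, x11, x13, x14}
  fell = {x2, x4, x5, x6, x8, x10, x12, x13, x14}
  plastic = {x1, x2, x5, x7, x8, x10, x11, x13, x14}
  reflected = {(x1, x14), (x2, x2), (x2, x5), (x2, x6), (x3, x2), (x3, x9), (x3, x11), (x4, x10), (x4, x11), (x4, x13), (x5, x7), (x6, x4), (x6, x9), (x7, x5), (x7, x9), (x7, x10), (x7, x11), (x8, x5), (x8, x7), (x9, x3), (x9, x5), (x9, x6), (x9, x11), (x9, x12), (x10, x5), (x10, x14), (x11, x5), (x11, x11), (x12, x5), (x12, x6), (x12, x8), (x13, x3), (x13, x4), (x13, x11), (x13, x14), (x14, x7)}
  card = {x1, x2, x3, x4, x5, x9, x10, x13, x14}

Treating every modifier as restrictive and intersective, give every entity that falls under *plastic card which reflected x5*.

⟦which reflected x5⟧ = {x : ⟨x, x5⟩ ∈ ⟦reflected⟧} = {x2, x7, x8, x9, x10, x11, x12}
⟦card⟧ = {x1, x2, x3, x4, x5, x9, x10, x13, x14}
… ∩ ⟦which reflected x5⟧ = {x1, x2, x3, x4, x5, x9, x10, x13, x14} ∩ {x2, x7, x8, x9, x10, x11, x12} = {x2, x9, x10}
… ∩ ⟦plastic⟧ = {x2, x9, x10} ∩ {x1, x2, x5, x7, x8, x10, x11, x13, x14} = {x2, x10}
So ⟦plastic card which reflected x5⟧ = {x2, x10}.

{x2, x10}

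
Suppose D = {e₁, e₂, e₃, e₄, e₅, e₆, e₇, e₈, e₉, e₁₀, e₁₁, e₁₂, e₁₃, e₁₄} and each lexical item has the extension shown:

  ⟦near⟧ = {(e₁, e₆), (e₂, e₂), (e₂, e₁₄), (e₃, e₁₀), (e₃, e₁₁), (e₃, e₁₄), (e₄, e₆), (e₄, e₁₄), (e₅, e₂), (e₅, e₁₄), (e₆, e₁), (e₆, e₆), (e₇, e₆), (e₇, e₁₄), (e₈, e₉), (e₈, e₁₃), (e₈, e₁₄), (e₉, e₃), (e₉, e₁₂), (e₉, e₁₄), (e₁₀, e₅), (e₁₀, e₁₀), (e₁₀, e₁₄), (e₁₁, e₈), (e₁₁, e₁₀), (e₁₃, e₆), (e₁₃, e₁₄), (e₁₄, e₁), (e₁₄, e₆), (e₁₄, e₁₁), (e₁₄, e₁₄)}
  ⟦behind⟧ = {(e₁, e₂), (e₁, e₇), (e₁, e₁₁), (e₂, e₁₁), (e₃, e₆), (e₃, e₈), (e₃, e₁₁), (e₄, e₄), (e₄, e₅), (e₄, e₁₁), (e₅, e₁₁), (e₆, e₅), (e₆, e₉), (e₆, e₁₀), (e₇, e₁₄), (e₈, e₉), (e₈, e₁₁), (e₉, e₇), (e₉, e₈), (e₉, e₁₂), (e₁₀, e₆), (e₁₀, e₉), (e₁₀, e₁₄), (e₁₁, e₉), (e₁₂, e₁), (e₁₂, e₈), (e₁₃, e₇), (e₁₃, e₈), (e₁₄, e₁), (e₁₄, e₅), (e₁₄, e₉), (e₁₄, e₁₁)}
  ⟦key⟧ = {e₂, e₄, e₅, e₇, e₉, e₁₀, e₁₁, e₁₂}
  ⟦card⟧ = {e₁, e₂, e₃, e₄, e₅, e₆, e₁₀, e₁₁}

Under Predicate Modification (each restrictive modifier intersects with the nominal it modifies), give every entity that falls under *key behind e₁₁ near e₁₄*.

⟦behind e₁₁⟧ = {x : ⟨x, e₁₁⟩ ∈ ⟦behind⟧} = {e₁, e₂, e₃, e₄, e₅, e₈, e₁₄}
⟦near e₁₄⟧ = {x : ⟨x, e₁₄⟩ ∈ ⟦near⟧} = {e₂, e₃, e₄, e₅, e₇, e₈, e₉, e₁₀, e₁₃, e₁₄}
⟦key⟧ = {e₂, e₄, e₅, e₇, e₉, e₁₀, e₁₁, e₁₂}
… ∩ ⟦behind e₁₁⟧ = {e₂, e₄, e₅, e₇, e₉, e₁₀, e₁₁, e₁₂} ∩ {e₁, e₂, e₃, e₄, e₅, e₈, e₁₄} = {e₂, e₄, e₅}
… ∩ ⟦near e₁₄⟧ = {e₂, e₄, e₅} ∩ {e₂, e₃, e₄, e₅, e₇, e₈, e₉, e₁₀, e₁₃, e₁₄} = {e₂, e₄, e₅}
So ⟦key behind e₁₁ near e₁₄⟧ = {e₂, e₄, e₅}.

{e₂, e₄, e₅}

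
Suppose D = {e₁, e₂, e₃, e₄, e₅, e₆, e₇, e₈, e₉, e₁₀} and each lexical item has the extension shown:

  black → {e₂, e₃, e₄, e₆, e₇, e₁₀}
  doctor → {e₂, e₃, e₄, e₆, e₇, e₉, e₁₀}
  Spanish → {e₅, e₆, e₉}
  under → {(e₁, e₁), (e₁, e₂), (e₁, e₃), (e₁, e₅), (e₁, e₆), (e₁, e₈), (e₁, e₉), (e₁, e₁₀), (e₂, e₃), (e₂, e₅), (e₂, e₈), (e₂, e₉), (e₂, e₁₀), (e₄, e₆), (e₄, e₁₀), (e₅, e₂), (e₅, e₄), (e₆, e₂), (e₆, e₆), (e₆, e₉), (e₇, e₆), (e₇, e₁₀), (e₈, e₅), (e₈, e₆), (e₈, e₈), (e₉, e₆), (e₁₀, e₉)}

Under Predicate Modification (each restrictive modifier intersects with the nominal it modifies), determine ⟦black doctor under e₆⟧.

⟦under e₆⟧ = {x : ⟨x, e₆⟩ ∈ ⟦under⟧} = {e₁, e₄, e₆, e₇, e₈, e₉}
⟦doctor⟧ = {e₂, e₃, e₄, e₆, e₇, e₉, e₁₀}
… ∩ ⟦under e₆⟧ = {e₂, e₃, e₄, e₆, e₇, e₉, e₁₀} ∩ {e₁, e₄, e₆, e₇, e₈, e₉} = {e₄, e₆, e₇, e₉}
… ∩ ⟦black⟧ = {e₄, e₆, e₇, e₉} ∩ {e₂, e₃, e₄, e₆, e₇, e₁₀} = {e₄, e₆, e₇}
So ⟦black doctor under e₆⟧ = {e₄, e₆, e₇}.

{e₄, e₆, e₇}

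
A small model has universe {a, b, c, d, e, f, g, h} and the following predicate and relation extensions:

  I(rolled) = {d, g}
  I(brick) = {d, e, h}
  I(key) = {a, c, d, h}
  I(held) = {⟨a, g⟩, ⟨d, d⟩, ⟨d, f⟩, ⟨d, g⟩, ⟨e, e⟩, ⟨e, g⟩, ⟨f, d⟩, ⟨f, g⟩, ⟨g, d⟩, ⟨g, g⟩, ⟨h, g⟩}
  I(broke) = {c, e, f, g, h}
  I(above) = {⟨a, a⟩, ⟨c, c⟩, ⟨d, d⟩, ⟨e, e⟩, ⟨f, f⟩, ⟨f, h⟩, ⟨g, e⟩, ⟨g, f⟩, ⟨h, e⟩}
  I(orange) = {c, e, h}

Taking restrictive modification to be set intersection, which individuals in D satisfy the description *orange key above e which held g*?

⟦above e⟧ = {x : ⟨x, e⟩ ∈ ⟦above⟧} = {e, g, h}
⟦which held g⟧ = {x : ⟨x, g⟩ ∈ ⟦held⟧} = {a, d, e, f, g, h}
⟦key⟧ = {a, c, d, h}
… ∩ ⟦above e⟧ = {a, c, d, h} ∩ {e, g, h} = {h}
… ∩ ⟦which held g⟧ = {h} ∩ {a, d, e, f, g, h} = {h}
… ∩ ⟦orange⟧ = {h} ∩ {c, e, h} = {h}
So ⟦orange key above e which held g⟧ = {h}.

{h}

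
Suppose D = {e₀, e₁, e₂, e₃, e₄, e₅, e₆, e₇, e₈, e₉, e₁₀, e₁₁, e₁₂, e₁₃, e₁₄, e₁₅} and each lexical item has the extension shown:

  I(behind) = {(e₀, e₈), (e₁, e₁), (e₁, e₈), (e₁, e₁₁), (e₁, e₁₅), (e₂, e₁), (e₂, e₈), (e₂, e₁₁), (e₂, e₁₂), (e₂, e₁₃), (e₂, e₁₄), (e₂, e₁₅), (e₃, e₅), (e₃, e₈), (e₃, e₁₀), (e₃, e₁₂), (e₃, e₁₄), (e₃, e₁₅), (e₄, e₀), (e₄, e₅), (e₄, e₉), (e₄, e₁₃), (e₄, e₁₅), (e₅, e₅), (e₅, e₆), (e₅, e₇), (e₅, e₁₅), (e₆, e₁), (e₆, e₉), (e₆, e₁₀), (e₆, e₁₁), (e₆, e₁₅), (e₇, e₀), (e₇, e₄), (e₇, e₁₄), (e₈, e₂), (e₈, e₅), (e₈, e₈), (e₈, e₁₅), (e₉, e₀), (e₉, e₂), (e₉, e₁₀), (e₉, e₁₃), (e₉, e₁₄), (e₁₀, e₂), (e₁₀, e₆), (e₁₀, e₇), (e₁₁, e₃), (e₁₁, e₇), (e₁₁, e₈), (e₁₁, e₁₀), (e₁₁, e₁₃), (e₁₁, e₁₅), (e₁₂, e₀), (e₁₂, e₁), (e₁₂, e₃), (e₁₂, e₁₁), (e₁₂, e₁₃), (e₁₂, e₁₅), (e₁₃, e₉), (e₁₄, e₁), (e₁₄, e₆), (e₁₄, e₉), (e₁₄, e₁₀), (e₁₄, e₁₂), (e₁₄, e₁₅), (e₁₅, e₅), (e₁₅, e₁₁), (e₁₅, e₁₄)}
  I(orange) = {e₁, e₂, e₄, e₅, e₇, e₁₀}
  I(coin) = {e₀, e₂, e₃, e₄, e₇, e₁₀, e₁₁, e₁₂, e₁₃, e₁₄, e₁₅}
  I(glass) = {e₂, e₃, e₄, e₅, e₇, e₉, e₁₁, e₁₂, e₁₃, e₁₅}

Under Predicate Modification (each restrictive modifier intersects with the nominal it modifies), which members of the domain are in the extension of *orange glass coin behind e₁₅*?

⟦behind e₁₅⟧ = {x : ⟨x, e₁₅⟩ ∈ ⟦behind⟧} = {e₁, e₂, e₃, e₄, e₅, e₆, e₈, e₁₁, e₁₂, e₁₄}
⟦coin⟧ = {e₀, e₂, e₃, e₄, e₇, e₁₀, e₁₁, e₁₂, e₁₃, e₁₄, e₁₅}
… ∩ ⟦behind e₁₅⟧ = {e₀, e₂, e₃, e₄, e₇, e₁₀, e₁₁, e₁₂, e₁₃, e₁₄, e₁₅} ∩ {e₁, e₂, e₃, e₄, e₅, e₆, e₈, e₁₁, e₁₂, e₁₄} = {e₂, e₃, e₄, e₁₁, e₁₂, e₁₄}
… ∩ ⟦orange⟧ = {e₂, e₃, e₄, e₁₁, e₁₂, e₁₄} ∩ {e₁, e₂, e₄, e₅, e₇, e₁₀} = {e₂, e₄}
… ∩ ⟦glass⟧ = {e₂, e₄} ∩ {e₂, e₃, e₄, e₅, e₇, e₉, e₁₁, e₁₂, e₁₃, e₁₅} = {e₂, e₄}
So ⟦orange glass coin behind e₁₅⟧ = {e₂, e₄}.

{e₂, e₄}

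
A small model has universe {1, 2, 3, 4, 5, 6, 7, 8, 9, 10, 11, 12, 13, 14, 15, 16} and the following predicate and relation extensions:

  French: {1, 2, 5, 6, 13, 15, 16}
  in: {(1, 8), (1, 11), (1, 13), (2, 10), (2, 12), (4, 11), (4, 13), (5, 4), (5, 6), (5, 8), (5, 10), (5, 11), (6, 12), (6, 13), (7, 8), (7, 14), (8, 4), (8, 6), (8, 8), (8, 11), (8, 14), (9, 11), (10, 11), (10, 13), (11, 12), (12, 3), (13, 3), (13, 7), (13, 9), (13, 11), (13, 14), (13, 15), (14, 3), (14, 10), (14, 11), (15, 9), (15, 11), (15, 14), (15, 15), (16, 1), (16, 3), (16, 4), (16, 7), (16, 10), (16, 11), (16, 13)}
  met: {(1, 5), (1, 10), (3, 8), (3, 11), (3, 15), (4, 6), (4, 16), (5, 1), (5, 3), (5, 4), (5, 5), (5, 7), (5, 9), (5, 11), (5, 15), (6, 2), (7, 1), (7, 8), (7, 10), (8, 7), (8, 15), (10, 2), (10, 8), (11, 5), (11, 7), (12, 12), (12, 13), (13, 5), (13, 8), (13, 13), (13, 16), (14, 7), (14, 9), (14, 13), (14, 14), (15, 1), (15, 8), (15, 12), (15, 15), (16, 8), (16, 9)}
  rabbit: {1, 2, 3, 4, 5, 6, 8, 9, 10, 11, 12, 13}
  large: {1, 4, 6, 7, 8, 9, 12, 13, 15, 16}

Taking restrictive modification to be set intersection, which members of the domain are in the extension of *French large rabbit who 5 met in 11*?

{1}

⟦who 5 met⟧ = {x : ⟨5, x⟩ ∈ ⟦met⟧} = {1, 3, 4, 5, 7, 9, 11, 15}
⟦in 11⟧ = {x : ⟨x, 11⟩ ∈ ⟦in⟧} = {1, 4, 5, 8, 9, 10, 13, 14, 15, 16}
⟦rabbit⟧ = {1, 2, 3, 4, 5, 6, 8, 9, 10, 11, 12, 13}
… ∩ ⟦who 5 met⟧ = {1, 2, 3, 4, 5, 6, 8, 9, 10, 11, 12, 13} ∩ {1, 3, 4, 5, 7, 9, 11, 15} = {1, 3, 4, 5, 9, 11}
… ∩ ⟦in 11⟧ = {1, 3, 4, 5, 9, 11} ∩ {1, 4, 5, 8, 9, 10, 13, 14, 15, 16} = {1, 4, 5, 9}
… ∩ ⟦French⟧ = {1, 4, 5, 9} ∩ {1, 2, 5, 6, 13, 15, 16} = {1, 5}
… ∩ ⟦large⟧ = {1, 5} ∩ {1, 4, 6, 7, 8, 9, 12, 13, 15, 16} = {1}
So ⟦French large rabbit who 5 met in 11⟧ = {1}.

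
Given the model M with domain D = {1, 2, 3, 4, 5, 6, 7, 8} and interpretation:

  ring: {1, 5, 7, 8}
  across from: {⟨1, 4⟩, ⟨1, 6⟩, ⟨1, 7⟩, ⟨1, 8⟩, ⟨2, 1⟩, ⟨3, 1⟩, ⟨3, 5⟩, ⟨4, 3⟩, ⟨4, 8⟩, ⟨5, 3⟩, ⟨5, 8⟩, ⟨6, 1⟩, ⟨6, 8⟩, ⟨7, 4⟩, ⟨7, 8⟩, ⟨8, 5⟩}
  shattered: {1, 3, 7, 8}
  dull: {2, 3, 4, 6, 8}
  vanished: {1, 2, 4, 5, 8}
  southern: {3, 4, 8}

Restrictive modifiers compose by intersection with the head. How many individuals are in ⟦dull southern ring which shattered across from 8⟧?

⟦which shattered⟧ = ⟦shattered⟧ = {1, 3, 7, 8}
⟦across from 8⟧ = {x : ⟨x, 8⟩ ∈ ⟦across from⟧} = {1, 4, 5, 6, 7}
⟦ring⟧ = {1, 5, 7, 8}
… ∩ ⟦which shattered⟧ = {1, 5, 7, 8} ∩ {1, 3, 7, 8} = {1, 7, 8}
… ∩ ⟦across from 8⟧ = {1, 7, 8} ∩ {1, 4, 5, 6, 7} = {1, 7}
… ∩ ⟦dull⟧ = {1, 7} ∩ {2, 3, 4, 6, 8} = ∅
… ∩ ⟦southern⟧ = ∅ ∩ {3, 4, 8} = ∅
⟦dull southern ring which shattered across from 8⟧ = ∅, so the cardinality is 0.

0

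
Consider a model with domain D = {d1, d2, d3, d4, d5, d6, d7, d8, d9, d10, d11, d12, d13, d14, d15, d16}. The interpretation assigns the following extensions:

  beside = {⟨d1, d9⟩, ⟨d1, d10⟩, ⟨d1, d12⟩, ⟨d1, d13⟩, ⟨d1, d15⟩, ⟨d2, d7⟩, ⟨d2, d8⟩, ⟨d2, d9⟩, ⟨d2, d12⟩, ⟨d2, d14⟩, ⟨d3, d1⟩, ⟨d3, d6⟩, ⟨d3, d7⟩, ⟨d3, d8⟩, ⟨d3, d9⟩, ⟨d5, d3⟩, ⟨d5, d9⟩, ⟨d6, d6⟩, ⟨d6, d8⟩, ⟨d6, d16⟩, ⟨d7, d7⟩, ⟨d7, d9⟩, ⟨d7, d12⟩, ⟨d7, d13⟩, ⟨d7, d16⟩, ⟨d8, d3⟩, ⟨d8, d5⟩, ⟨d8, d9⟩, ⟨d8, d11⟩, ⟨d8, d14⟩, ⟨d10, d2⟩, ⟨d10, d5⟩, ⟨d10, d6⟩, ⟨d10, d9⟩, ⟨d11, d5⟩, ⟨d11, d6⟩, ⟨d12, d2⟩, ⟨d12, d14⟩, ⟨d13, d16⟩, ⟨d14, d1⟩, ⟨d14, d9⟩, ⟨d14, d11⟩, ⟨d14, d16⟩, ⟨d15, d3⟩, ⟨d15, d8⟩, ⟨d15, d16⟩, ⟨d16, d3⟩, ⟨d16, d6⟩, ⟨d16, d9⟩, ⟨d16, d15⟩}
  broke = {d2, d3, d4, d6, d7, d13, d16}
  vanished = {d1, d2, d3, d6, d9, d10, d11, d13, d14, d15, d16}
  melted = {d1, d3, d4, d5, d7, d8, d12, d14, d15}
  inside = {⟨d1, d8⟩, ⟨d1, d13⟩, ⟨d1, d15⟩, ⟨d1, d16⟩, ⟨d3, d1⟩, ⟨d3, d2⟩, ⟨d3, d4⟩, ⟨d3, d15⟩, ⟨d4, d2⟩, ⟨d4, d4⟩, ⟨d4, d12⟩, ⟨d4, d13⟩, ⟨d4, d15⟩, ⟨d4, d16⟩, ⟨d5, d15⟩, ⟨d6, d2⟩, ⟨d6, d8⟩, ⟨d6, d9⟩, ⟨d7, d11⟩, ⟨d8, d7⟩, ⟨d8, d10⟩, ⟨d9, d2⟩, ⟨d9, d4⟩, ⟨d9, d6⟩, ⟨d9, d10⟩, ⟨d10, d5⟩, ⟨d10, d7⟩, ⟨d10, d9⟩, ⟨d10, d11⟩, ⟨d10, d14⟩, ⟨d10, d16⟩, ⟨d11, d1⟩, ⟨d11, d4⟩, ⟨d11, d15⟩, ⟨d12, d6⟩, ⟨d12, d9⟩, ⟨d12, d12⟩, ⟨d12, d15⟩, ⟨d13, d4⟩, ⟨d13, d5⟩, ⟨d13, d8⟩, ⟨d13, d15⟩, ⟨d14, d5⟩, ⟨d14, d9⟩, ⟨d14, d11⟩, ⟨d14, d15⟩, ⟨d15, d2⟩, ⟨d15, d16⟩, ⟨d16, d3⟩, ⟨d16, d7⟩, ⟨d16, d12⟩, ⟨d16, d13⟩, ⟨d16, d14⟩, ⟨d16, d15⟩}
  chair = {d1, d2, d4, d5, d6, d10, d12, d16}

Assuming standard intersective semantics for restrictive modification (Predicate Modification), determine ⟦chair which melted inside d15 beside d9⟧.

⟦which melted⟧ = ⟦melted⟧ = {d1, d3, d4, d5, d7, d8, d12, d14, d15}
⟦inside d15⟧ = {x : ⟨x, d15⟩ ∈ ⟦inside⟧} = {d1, d3, d4, d5, d11, d12, d13, d14, d16}
⟦beside d9⟧ = {x : ⟨x, d9⟩ ∈ ⟦beside⟧} = {d1, d2, d3, d5, d7, d8, d10, d14, d16}
⟦chair⟧ = {d1, d2, d4, d5, d6, d10, d12, d16}
… ∩ ⟦which melted⟧ = {d1, d2, d4, d5, d6, d10, d12, d16} ∩ {d1, d3, d4, d5, d7, d8, d12, d14, d15} = {d1, d4, d5, d12}
… ∩ ⟦inside d15⟧ = {d1, d4, d5, d12} ∩ {d1, d3, d4, d5, d11, d12, d13, d14, d16} = {d1, d4, d5, d12}
… ∩ ⟦beside d9⟧ = {d1, d4, d5, d12} ∩ {d1, d2, d3, d5, d7, d8, d10, d14, d16} = {d1, d5}
So ⟦chair which melted inside d15 beside d9⟧ = {d1, d5}.

{d1, d5}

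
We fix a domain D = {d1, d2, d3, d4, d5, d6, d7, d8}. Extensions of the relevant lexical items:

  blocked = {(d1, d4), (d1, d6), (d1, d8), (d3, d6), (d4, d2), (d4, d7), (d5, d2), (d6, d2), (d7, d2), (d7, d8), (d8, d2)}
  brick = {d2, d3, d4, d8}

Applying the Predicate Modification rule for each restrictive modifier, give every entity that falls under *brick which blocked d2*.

{d4, d8}

⟦which blocked d2⟧ = {x : ⟨x, d2⟩ ∈ ⟦blocked⟧} = {d4, d5, d6, d7, d8}
⟦brick⟧ = {d2, d3, d4, d8}
… ∩ ⟦which blocked d2⟧ = {d2, d3, d4, d8} ∩ {d4, d5, d6, d7, d8} = {d4, d8}
So ⟦brick which blocked d2⟧ = {d4, d8}.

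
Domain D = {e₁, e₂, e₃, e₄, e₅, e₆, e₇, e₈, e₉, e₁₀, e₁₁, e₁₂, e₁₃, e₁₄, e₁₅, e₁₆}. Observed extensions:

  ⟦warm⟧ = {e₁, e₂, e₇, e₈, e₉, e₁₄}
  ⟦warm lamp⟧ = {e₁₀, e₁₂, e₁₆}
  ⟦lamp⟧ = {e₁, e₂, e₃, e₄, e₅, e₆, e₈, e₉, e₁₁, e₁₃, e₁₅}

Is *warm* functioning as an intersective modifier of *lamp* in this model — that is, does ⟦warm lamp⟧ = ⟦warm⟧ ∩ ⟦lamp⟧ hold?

⟦warm⟧ ∩ ⟦lamp⟧ = {e₁, e₂, e₇, e₈, e₉, e₁₄} ∩ {e₁, e₂, e₃, e₄, e₅, e₆, e₈, e₉, e₁₁, e₁₃, e₁₅} = {e₁, e₂, e₈, e₉}
Observed ⟦warm lamp⟧ = {e₁₀, e₁₂, e₁₆}.
These differ, so the modifier is not intersective in this model.

no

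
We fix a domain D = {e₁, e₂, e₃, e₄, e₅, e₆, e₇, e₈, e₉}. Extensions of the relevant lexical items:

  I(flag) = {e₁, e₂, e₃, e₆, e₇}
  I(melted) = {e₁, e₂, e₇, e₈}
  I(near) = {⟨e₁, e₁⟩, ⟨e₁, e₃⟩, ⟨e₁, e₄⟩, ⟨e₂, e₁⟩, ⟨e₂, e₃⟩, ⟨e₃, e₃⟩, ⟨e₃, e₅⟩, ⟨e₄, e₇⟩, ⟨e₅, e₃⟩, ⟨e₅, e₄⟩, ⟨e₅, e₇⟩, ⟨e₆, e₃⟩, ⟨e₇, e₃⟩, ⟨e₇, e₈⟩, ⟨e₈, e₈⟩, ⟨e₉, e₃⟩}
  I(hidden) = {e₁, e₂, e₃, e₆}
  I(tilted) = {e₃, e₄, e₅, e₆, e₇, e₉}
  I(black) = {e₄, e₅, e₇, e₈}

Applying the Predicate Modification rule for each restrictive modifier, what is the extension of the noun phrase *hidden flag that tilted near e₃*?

⟦that tilted⟧ = ⟦tilted⟧ = {e₃, e₄, e₅, e₆, e₇, e₉}
⟦near e₃⟧ = {x : ⟨x, e₃⟩ ∈ ⟦near⟧} = {e₁, e₂, e₃, e₅, e₆, e₇, e₉}
⟦flag⟧ = {e₁, e₂, e₃, e₆, e₇}
… ∩ ⟦that tilted⟧ = {e₁, e₂, e₃, e₆, e₇} ∩ {e₃, e₄, e₅, e₆, e₇, e₉} = {e₃, e₆, e₇}
… ∩ ⟦near e₃⟧ = {e₃, e₆, e₇} ∩ {e₁, e₂, e₃, e₅, e₆, e₇, e₉} = {e₃, e₆, e₇}
… ∩ ⟦hidden⟧ = {e₃, e₆, e₇} ∩ {e₁, e₂, e₃, e₆} = {e₃, e₆}
So ⟦hidden flag that tilted near e₃⟧ = {e₃, e₆}.

{e₃, e₆}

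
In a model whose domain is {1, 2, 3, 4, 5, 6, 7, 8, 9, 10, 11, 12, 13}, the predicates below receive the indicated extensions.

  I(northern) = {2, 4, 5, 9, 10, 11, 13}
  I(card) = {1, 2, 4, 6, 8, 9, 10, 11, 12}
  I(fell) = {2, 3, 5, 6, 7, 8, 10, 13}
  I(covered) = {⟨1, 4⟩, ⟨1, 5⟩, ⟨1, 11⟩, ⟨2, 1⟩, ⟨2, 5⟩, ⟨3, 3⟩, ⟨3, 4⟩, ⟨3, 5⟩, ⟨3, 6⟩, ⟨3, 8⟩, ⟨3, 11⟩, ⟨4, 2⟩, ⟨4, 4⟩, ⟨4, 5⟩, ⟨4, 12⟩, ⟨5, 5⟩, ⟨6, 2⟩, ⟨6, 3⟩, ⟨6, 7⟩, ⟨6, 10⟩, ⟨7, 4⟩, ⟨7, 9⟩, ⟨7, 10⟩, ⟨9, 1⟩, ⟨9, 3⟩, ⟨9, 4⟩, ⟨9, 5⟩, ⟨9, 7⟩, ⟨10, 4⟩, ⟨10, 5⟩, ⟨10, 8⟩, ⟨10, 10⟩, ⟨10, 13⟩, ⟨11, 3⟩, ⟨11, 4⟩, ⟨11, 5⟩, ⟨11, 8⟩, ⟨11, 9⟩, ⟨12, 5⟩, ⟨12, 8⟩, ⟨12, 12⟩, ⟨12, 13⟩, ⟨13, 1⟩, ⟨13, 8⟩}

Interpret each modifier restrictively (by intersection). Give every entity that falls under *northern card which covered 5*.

⟦which covered 5⟧ = {x : ⟨x, 5⟩ ∈ ⟦covered⟧} = {1, 2, 3, 4, 5, 9, 10, 11, 12}
⟦card⟧ = {1, 2, 4, 6, 8, 9, 10, 11, 12}
… ∩ ⟦which covered 5⟧ = {1, 2, 4, 6, 8, 9, 10, 11, 12} ∩ {1, 2, 3, 4, 5, 9, 10, 11, 12} = {1, 2, 4, 9, 10, 11, 12}
… ∩ ⟦northern⟧ = {1, 2, 4, 9, 10, 11, 12} ∩ {2, 4, 5, 9, 10, 11, 13} = {2, 4, 9, 10, 11}
So ⟦northern card which covered 5⟧ = {2, 4, 9, 10, 11}.

{2, 4, 9, 10, 11}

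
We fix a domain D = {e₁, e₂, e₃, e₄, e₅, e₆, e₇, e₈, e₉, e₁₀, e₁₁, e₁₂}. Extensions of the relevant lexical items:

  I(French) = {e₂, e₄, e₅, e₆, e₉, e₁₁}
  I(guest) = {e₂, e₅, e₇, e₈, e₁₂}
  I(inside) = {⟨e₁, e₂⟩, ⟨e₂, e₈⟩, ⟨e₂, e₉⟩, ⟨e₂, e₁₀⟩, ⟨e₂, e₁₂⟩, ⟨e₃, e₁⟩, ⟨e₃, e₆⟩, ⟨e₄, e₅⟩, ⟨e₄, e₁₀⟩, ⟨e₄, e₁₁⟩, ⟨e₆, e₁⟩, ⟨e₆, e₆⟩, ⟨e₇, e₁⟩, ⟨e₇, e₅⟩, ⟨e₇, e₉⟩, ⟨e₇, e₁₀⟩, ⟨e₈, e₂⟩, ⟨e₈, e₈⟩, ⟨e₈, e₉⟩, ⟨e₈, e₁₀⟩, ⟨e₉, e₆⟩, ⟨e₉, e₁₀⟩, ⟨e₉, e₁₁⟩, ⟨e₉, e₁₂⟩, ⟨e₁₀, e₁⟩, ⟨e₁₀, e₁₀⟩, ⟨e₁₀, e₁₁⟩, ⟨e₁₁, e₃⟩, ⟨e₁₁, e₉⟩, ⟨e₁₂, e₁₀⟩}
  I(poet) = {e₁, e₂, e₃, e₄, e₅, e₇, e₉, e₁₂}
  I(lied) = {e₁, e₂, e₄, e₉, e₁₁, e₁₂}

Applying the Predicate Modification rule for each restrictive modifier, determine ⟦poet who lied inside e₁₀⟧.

{e₂, e₄, e₉, e₁₂}

⟦who lied⟧ = ⟦lied⟧ = {e₁, e₂, e₄, e₉, e₁₁, e₁₂}
⟦inside e₁₀⟧ = {x : ⟨x, e₁₀⟩ ∈ ⟦inside⟧} = {e₂, e₄, e₇, e₈, e₉, e₁₀, e₁₂}
⟦poet⟧ = {e₁, e₂, e₃, e₄, e₅, e₇, e₉, e₁₂}
… ∩ ⟦who lied⟧ = {e₁, e₂, e₃, e₄, e₅, e₇, e₉, e₁₂} ∩ {e₁, e₂, e₄, e₉, e₁₁, e₁₂} = {e₁, e₂, e₄, e₉, e₁₂}
… ∩ ⟦inside e₁₀⟧ = {e₁, e₂, e₄, e₉, e₁₂} ∩ {e₂, e₄, e₇, e₈, e₉, e₁₀, e₁₂} = {e₂, e₄, e₉, e₁₂}
So ⟦poet who lied inside e₁₀⟧ = {e₂, e₄, e₉, e₁₂}.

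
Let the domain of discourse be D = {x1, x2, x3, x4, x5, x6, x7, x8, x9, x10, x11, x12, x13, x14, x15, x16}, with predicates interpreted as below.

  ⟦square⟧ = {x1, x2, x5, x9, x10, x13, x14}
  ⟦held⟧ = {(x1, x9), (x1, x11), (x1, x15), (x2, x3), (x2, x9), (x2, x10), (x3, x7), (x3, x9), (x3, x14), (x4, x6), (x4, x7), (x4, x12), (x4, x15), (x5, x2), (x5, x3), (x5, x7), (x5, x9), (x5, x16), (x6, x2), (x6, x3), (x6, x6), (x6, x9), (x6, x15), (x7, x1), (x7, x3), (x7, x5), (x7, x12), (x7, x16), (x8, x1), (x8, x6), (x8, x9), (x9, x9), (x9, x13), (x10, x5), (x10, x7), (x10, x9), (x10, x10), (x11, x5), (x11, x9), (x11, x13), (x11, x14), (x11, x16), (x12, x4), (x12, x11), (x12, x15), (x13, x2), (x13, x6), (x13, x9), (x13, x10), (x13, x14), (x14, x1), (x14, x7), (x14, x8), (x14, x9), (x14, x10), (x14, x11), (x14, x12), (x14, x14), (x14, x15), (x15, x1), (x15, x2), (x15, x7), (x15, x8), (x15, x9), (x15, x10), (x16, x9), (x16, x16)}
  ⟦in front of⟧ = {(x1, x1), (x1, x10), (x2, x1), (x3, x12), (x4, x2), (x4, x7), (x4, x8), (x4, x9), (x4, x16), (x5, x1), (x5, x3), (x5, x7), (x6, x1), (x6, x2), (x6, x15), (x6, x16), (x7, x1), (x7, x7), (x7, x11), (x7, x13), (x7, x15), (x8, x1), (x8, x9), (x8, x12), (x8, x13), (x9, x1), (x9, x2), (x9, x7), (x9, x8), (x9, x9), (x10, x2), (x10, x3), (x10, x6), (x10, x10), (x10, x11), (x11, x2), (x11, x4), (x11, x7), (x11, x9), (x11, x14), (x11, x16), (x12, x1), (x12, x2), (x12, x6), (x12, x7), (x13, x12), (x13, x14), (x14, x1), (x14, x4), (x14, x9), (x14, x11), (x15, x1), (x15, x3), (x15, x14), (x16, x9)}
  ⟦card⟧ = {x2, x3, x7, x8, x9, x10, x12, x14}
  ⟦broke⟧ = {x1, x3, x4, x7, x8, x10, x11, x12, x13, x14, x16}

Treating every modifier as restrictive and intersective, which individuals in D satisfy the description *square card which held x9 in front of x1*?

⟦which held x9⟧ = {x : ⟨x, x9⟩ ∈ ⟦held⟧} = {x1, x2, x3, x5, x6, x8, x9, x10, x11, x13, x14, x15, x16}
⟦in front of x1⟧ = {x : ⟨x, x1⟩ ∈ ⟦in front of⟧} = {x1, x2, x5, x6, x7, x8, x9, x12, x14, x15}
⟦card⟧ = {x2, x3, x7, x8, x9, x10, x12, x14}
… ∩ ⟦which held x9⟧ = {x2, x3, x7, x8, x9, x10, x12, x14} ∩ {x1, x2, x3, x5, x6, x8, x9, x10, x11, x13, x14, x15, x16} = {x2, x3, x8, x9, x10, x14}
… ∩ ⟦in front of x1⟧ = {x2, x3, x8, x9, x10, x14} ∩ {x1, x2, x5, x6, x7, x8, x9, x12, x14, x15} = {x2, x8, x9, x14}
… ∩ ⟦square⟧ = {x2, x8, x9, x14} ∩ {x1, x2, x5, x9, x10, x13, x14} = {x2, x9, x14}
So ⟦square card which held x9 in front of x1⟧ = {x2, x9, x14}.

{x2, x9, x14}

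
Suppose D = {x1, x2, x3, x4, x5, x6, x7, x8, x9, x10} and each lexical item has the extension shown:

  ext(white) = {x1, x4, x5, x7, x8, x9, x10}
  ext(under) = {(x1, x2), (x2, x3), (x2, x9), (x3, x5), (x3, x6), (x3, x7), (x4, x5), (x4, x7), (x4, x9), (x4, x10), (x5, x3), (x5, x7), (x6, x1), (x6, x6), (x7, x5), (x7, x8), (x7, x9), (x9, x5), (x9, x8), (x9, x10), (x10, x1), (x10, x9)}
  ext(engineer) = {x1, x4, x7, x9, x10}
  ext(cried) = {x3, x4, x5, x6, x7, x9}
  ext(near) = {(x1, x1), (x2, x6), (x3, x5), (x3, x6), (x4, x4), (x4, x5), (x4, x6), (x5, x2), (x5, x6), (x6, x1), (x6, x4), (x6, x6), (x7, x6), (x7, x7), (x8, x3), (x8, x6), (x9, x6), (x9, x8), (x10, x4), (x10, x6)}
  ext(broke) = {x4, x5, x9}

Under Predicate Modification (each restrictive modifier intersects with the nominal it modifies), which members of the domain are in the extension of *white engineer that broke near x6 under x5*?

{x4, x9}

⟦that broke⟧ = ⟦broke⟧ = {x4, x5, x9}
⟦near x6⟧ = {x : ⟨x, x6⟩ ∈ ⟦near⟧} = {x2, x3, x4, x5, x6, x7, x8, x9, x10}
⟦under x5⟧ = {x : ⟨x, x5⟩ ∈ ⟦under⟧} = {x3, x4, x7, x9}
⟦engineer⟧ = {x1, x4, x7, x9, x10}
… ∩ ⟦that broke⟧ = {x1, x4, x7, x9, x10} ∩ {x4, x5, x9} = {x4, x9}
… ∩ ⟦near x6⟧ = {x4, x9} ∩ {x2, x3, x4, x5, x6, x7, x8, x9, x10} = {x4, x9}
… ∩ ⟦under x5⟧ = {x4, x9} ∩ {x3, x4, x7, x9} = {x4, x9}
… ∩ ⟦white⟧ = {x4, x9} ∩ {x1, x4, x5, x7, x8, x9, x10} = {x4, x9}
So ⟦white engineer that broke near x6 under x5⟧ = {x4, x9}.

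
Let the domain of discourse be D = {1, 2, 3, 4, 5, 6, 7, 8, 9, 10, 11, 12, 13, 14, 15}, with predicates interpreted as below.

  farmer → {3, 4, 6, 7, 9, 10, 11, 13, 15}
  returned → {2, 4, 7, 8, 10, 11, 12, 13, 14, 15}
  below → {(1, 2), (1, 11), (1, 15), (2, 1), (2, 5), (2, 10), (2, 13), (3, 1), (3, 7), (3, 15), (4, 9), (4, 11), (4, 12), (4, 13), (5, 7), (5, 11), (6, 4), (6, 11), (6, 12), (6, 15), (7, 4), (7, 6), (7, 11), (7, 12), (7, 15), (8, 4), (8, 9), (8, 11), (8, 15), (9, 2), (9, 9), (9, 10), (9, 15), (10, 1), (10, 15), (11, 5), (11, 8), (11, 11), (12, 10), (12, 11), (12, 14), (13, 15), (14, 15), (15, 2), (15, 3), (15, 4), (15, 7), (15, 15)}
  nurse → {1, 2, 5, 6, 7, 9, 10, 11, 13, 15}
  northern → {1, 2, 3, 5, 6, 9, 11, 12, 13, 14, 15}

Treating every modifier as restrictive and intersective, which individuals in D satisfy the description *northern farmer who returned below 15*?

⟦who returned⟧ = ⟦returned⟧ = {2, 4, 7, 8, 10, 11, 12, 13, 14, 15}
⟦below 15⟧ = {x : ⟨x, 15⟩ ∈ ⟦below⟧} = {1, 3, 6, 7, 8, 9, 10, 13, 14, 15}
⟦farmer⟧ = {3, 4, 6, 7, 9, 10, 11, 13, 15}
… ∩ ⟦who returned⟧ = {3, 4, 6, 7, 9, 10, 11, 13, 15} ∩ {2, 4, 7, 8, 10, 11, 12, 13, 14, 15} = {4, 7, 10, 11, 13, 15}
… ∩ ⟦below 15⟧ = {4, 7, 10, 11, 13, 15} ∩ {1, 3, 6, 7, 8, 9, 10, 13, 14, 15} = {7, 10, 13, 15}
… ∩ ⟦northern⟧ = {7, 10, 13, 15} ∩ {1, 2, 3, 5, 6, 9, 11, 12, 13, 14, 15} = {13, 15}
So ⟦northern farmer who returned below 15⟧ = {13, 15}.

{13, 15}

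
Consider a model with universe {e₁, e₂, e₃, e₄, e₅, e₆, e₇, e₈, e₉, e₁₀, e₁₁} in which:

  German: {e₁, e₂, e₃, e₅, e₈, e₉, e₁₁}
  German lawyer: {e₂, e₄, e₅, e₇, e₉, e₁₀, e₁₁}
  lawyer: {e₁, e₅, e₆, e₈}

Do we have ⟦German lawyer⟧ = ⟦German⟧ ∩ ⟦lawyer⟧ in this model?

⟦German⟧ ∩ ⟦lawyer⟧ = {e₁, e₂, e₃, e₅, e₈, e₉, e₁₁} ∩ {e₁, e₅, e₆, e₈} = {e₁, e₅, e₈}
Observed ⟦German lawyer⟧ = {e₂, e₄, e₅, e₇, e₉, e₁₀, e₁₁}.
These differ, so the modifier is not intersective in this model.

no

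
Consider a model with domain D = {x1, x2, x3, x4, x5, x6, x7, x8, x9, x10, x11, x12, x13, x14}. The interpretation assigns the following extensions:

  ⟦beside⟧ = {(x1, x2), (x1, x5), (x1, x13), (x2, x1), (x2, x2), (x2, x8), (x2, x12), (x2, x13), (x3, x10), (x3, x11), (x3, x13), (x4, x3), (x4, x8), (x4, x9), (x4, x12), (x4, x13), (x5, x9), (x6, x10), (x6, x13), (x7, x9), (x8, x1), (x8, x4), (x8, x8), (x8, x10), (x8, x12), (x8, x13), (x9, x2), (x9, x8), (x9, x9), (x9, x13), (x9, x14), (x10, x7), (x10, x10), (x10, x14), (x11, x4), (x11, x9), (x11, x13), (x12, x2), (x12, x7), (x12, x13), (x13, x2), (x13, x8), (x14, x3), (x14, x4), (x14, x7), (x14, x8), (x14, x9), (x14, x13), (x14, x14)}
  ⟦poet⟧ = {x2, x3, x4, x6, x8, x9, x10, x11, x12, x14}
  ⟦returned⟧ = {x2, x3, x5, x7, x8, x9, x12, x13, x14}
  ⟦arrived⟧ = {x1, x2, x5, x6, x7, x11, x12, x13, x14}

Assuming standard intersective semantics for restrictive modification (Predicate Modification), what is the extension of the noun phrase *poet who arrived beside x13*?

⟦who arrived⟧ = ⟦arrived⟧ = {x1, x2, x5, x6, x7, x11, x12, x13, x14}
⟦beside x13⟧ = {x : ⟨x, x13⟩ ∈ ⟦beside⟧} = {x1, x2, x3, x4, x6, x8, x9, x11, x12, x14}
⟦poet⟧ = {x2, x3, x4, x6, x8, x9, x10, x11, x12, x14}
… ∩ ⟦who arrived⟧ = {x2, x3, x4, x6, x8, x9, x10, x11, x12, x14} ∩ {x1, x2, x5, x6, x7, x11, x12, x13, x14} = {x2, x6, x11, x12, x14}
… ∩ ⟦beside x13⟧ = {x2, x6, x11, x12, x14} ∩ {x1, x2, x3, x4, x6, x8, x9, x11, x12, x14} = {x2, x6, x11, x12, x14}
So ⟦poet who arrived beside x13⟧ = {x2, x6, x11, x12, x14}.

{x2, x6, x11, x12, x14}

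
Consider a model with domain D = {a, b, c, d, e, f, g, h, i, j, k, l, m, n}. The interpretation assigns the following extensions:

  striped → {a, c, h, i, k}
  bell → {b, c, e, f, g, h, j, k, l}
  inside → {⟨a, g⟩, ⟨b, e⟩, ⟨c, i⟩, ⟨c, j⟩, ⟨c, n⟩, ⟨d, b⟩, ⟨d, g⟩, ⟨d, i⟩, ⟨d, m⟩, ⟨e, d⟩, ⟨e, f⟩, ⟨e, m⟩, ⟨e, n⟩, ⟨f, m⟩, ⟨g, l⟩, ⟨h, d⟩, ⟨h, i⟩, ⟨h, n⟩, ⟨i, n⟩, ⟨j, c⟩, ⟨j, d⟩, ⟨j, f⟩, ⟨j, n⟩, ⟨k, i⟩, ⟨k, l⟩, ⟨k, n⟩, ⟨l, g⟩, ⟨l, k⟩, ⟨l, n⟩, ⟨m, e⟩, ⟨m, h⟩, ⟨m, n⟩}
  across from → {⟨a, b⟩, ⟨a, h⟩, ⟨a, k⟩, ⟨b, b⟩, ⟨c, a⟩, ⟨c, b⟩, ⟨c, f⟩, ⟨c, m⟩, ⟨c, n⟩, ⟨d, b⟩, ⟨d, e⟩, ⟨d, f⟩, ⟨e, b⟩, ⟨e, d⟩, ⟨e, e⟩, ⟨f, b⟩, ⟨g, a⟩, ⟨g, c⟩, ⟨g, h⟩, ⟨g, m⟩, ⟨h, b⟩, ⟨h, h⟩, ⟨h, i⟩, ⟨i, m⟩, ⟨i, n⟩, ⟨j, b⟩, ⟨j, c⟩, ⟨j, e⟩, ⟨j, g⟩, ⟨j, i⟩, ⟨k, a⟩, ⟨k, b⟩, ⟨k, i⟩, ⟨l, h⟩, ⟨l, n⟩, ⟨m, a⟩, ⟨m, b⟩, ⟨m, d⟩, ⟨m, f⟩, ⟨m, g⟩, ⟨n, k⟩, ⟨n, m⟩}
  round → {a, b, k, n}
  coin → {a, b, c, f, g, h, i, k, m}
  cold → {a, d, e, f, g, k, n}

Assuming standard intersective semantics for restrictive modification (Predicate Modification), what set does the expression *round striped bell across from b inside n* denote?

⟦across from b⟧ = {x : ⟨x, b⟩ ∈ ⟦across from⟧} = {a, b, c, d, e, f, h, j, k, m}
⟦inside n⟧ = {x : ⟨x, n⟩ ∈ ⟦inside⟧} = {c, e, h, i, j, k, l, m}
⟦bell⟧ = {b, c, e, f, g, h, j, k, l}
… ∩ ⟦across from b⟧ = {b, c, e, f, g, h, j, k, l} ∩ {a, b, c, d, e, f, h, j, k, m} = {b, c, e, f, h, j, k}
… ∩ ⟦inside n⟧ = {b, c, e, f, h, j, k} ∩ {c, e, h, i, j, k, l, m} = {c, e, h, j, k}
… ∩ ⟦round⟧ = {c, e, h, j, k} ∩ {a, b, k, n} = {k}
… ∩ ⟦striped⟧ = {k} ∩ {a, c, h, i, k} = {k}
So ⟦round striped bell across from b inside n⟧ = {k}.

{k}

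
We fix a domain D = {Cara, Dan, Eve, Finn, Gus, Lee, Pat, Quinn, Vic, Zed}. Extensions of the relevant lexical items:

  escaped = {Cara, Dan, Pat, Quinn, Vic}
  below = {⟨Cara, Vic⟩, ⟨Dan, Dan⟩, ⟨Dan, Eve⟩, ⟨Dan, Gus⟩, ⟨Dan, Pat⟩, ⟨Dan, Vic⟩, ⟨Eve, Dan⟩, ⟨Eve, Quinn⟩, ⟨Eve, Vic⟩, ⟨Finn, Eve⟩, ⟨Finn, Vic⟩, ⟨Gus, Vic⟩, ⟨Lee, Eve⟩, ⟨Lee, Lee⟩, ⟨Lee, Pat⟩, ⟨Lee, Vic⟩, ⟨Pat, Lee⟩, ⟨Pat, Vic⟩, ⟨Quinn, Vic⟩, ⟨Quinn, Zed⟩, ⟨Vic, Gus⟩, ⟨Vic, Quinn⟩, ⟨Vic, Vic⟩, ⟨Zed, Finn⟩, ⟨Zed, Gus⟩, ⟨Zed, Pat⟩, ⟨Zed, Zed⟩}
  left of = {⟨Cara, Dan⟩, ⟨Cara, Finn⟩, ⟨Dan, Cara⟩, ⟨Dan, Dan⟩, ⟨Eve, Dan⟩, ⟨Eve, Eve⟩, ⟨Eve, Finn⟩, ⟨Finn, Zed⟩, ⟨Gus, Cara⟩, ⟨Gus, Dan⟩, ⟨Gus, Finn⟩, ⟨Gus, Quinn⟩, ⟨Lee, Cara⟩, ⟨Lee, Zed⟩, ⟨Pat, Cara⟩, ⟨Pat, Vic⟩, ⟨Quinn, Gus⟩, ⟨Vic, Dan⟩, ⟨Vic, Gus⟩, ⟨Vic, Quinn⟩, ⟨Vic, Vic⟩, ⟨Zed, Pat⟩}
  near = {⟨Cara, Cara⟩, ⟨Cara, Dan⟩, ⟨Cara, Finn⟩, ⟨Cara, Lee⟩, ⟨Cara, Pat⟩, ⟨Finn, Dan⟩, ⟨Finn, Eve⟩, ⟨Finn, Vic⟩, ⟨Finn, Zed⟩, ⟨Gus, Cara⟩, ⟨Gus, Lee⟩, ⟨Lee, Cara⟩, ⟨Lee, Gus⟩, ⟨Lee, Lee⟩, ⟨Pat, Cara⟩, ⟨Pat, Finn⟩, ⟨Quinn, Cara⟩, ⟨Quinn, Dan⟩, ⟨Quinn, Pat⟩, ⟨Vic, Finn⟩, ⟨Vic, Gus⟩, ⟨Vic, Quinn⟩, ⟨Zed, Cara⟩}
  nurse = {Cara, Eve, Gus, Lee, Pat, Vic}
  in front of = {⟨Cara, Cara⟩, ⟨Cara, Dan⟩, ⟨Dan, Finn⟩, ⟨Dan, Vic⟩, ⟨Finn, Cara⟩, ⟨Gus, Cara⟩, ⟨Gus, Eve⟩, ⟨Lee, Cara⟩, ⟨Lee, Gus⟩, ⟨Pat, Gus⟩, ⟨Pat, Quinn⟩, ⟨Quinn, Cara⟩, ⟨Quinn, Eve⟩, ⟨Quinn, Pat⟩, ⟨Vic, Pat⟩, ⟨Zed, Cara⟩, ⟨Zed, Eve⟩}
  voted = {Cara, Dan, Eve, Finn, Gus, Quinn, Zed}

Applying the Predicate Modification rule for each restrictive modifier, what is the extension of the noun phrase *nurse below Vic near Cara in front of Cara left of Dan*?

{Cara, Gus}

⟦below Vic⟧ = {x : ⟨x, Vic⟩ ∈ ⟦below⟧} = {Cara, Dan, Eve, Finn, Gus, Lee, Pat, Quinn, Vic}
⟦near Cara⟧ = {x : ⟨x, Cara⟩ ∈ ⟦near⟧} = {Cara, Gus, Lee, Pat, Quinn, Zed}
⟦in front of Cara⟧ = {x : ⟨x, Cara⟩ ∈ ⟦in front of⟧} = {Cara, Finn, Gus, Lee, Quinn, Zed}
⟦left of Dan⟧ = {x : ⟨x, Dan⟩ ∈ ⟦left of⟧} = {Cara, Dan, Eve, Gus, Vic}
⟦nurse⟧ = {Cara, Eve, Gus, Lee, Pat, Vic}
… ∩ ⟦below Vic⟧ = {Cara, Eve, Gus, Lee, Pat, Vic} ∩ {Cara, Dan, Eve, Finn, Gus, Lee, Pat, Quinn, Vic} = {Cara, Eve, Gus, Lee, Pat, Vic}
… ∩ ⟦near Cara⟧ = {Cara, Eve, Gus, Lee, Pat, Vic} ∩ {Cara, Gus, Lee, Pat, Quinn, Zed} = {Cara, Gus, Lee, Pat}
… ∩ ⟦in front of Cara⟧ = {Cara, Gus, Lee, Pat} ∩ {Cara, Finn, Gus, Lee, Quinn, Zed} = {Cara, Gus, Lee}
… ∩ ⟦left of Dan⟧ = {Cara, Gus, Lee} ∩ {Cara, Dan, Eve, Gus, Vic} = {Cara, Gus}
So ⟦nurse below Vic near Cara in front of Cara left of Dan⟧ = {Cara, Gus}.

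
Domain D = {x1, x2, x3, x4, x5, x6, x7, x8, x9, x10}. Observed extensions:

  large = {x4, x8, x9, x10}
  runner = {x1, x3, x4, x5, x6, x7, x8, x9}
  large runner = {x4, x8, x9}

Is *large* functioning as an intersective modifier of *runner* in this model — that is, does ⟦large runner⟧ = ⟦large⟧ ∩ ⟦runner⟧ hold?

⟦large⟧ ∩ ⟦runner⟧ = {x4, x8, x9, x10} ∩ {x1, x3, x4, x5, x6, x7, x8, x9} = {x4, x8, x9}
Observed ⟦large runner⟧ = {x4, x8, x9}.
These coincide, so the modifier is intersective here.

yes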